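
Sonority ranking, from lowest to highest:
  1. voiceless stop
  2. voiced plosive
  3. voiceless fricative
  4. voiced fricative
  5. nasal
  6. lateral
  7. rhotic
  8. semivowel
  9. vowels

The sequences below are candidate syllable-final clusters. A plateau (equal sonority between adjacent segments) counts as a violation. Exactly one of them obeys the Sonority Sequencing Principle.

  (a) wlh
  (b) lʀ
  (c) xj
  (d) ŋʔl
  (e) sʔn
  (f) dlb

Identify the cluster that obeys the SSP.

a

(a) wlh: profile 8-6-3 — obeys.
(b) lʀ: profile 6-7 — violates.
(c) xj: profile 3-8 — violates.
(d) ŋʔl: profile 5-1-6 — violates.
(e) sʔn: profile 3-1-5 — violates.
(f) dlb: profile 2-6-2 — violates.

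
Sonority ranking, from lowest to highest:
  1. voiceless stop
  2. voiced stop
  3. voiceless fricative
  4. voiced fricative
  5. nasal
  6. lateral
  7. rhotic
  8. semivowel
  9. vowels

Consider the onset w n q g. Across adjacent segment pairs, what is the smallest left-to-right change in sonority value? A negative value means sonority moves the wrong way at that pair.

-4

/w/: semivowel = 8.
/n/: nasal = 5.
/q/: voiceless stop = 1.
/g/: voiced stop = 2.
/w/→/n/: change -3.
/n/→/q/: change -4.
/q/→/g/: change +1.
Minimum = -4.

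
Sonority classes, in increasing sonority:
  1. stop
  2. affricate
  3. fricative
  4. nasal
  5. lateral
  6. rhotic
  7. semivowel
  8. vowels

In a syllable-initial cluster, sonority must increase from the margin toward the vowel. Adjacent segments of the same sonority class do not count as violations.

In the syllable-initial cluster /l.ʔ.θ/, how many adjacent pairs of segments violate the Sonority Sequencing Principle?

1

/l/ is a lateral (sonority 5).
/ʔ/ is a stop (sonority 1).
/θ/ is a fricative (sonority 3).
/l/→/ʔ/: 5→1 (does not rise) — violation.
/ʔ/→/θ/: 1→3 (rises) — ok.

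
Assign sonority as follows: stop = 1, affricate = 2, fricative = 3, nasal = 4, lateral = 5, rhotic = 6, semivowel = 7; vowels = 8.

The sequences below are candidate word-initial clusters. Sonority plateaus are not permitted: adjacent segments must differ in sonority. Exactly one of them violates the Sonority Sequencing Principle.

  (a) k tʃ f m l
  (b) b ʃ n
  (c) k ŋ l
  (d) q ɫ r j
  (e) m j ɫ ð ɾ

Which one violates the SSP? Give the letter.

e

(a) k tʃ f m l: profile 1-2-3-4-5 — obeys.
(b) b ʃ n: profile 1-3-4 — obeys.
(c) k ŋ l: profile 1-4-5 — obeys.
(d) q ɫ r j: profile 1-5-6-7 — obeys.
(e) m j ɫ ð ɾ: profile 4-7-5-3-6 — violates.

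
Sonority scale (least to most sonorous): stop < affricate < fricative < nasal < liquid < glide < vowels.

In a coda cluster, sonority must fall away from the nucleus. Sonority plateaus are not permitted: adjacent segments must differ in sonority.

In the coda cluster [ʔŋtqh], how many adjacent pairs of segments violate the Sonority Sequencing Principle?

/ʔ/ — stop, sonority 1.
/ŋ/ — nasal, sonority 4.
/t/ — stop, sonority 1.
/q/ — stop, sonority 1.
/h/ — fricative, sonority 3.
/ʔ/→/ŋ/: 1→4 (does not fall) — violation.
/ŋ/→/t/: 4→1 (falls) — ok.
/t/→/q/: 1→1 (plateau) — violation.
/q/→/h/: 1→3 (does not fall) — violation.

3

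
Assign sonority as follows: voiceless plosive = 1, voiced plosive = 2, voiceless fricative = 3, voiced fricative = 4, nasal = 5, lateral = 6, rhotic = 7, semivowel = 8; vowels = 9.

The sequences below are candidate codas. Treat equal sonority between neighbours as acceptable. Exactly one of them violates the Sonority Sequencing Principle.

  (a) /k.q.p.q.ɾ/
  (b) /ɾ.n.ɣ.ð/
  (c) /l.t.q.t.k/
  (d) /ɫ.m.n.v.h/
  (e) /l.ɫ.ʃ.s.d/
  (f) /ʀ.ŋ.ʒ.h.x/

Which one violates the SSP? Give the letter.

(a) sonority 1-1-1-1-7: ill-formed.
(b) sonority 7-5-4-4: well-formed.
(c) sonority 6-1-1-1-1: well-formed.
(d) sonority 6-5-5-4-3: well-formed.
(e) sonority 6-6-3-3-2: well-formed.
(f) sonority 7-5-4-3-3: well-formed.

a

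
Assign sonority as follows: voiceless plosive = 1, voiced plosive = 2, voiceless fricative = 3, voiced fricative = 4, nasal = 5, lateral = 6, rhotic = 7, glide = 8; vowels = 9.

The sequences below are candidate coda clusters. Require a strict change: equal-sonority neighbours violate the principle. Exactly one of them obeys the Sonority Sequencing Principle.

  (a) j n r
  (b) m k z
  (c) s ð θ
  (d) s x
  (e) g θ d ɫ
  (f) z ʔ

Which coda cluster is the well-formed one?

(a) j n r: profile 8-5-7 — violates.
(b) m k z: profile 5-1-4 — violates.
(c) s ð θ: profile 3-4-3 — violates.
(d) s x: profile 3-3 — violates.
(e) g θ d ɫ: profile 2-3-2-6 — violates.
(f) z ʔ: profile 4-1 — obeys.

f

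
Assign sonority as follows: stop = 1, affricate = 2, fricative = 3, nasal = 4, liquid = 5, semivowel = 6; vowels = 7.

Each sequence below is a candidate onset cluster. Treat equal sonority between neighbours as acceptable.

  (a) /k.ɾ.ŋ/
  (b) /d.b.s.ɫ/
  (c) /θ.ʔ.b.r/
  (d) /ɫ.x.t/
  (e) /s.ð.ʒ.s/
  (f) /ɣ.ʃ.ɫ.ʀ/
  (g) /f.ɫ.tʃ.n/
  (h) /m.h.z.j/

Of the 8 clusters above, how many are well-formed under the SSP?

3

(a) sonority 1-5-4: ill-formed.
(b) sonority 1-1-3-5: well-formed.
(c) sonority 3-1-1-5: ill-formed.
(d) sonority 5-3-1: ill-formed.
(e) sonority 3-3-3-3: well-formed.
(f) sonority 3-3-5-5: well-formed.
(g) sonority 3-5-2-4: ill-formed.
(h) sonority 4-3-3-6: ill-formed.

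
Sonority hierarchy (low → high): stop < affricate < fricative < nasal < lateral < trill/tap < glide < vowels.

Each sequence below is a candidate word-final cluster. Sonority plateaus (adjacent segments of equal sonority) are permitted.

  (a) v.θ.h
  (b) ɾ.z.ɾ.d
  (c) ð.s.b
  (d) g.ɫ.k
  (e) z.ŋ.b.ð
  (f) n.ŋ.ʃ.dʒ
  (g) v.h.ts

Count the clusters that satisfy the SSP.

(a) v.θ.h: profile 3-3-3 — obeys.
(b) ɾ.z.ɾ.d: profile 6-3-6-1 — violates.
(c) ð.s.b: profile 3-3-1 — obeys.
(d) g.ɫ.k: profile 1-5-1 — violates.
(e) z.ŋ.b.ð: profile 3-4-1-3 — violates.
(f) n.ŋ.ʃ.dʒ: profile 4-4-3-2 — obeys.
(g) v.h.ts: profile 3-3-2 — obeys.

4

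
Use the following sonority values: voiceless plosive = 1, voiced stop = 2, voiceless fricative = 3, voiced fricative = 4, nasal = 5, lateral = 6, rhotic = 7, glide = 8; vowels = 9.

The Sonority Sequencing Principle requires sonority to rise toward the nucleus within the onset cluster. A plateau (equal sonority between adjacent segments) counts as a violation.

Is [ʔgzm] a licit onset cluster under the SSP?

yes

/ʔ/: voiceless plosive = 1.
/g/: voiced stop = 2.
/z/: voiced fricative = 4.
/m/: nasal = 5.
The profile 1-2-4-5 strictly rises, so the onset cluster satisfies the SSP.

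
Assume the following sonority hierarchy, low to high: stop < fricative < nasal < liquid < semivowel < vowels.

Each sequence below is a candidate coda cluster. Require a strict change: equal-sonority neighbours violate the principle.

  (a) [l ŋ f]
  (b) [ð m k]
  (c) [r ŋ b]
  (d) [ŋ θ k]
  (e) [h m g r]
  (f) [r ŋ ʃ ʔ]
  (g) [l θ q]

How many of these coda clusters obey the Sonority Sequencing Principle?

5

(a) 4-3-2 → obeys
(b) 2-3-1 → violates
(c) 4-3-1 → obeys
(d) 3-2-1 → obeys
(e) 2-3-1-4 → violates
(f) 4-3-2-1 → obeys
(g) 4-2-1 → obeys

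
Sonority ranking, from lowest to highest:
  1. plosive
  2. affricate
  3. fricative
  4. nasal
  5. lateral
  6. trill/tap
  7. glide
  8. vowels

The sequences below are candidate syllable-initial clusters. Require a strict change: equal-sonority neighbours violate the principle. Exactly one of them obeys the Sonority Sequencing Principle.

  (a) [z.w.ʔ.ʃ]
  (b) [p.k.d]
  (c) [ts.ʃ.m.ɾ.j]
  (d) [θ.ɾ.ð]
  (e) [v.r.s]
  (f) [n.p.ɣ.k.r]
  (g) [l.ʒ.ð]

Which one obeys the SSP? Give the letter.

c

(a) 3-7-1-3 → violates
(b) 1-1-1 → violates
(c) 2-3-4-6-7 → obeys
(d) 3-6-3 → violates
(e) 3-6-3 → violates
(f) 4-1-3-1-6 → violates
(g) 5-3-3 → violates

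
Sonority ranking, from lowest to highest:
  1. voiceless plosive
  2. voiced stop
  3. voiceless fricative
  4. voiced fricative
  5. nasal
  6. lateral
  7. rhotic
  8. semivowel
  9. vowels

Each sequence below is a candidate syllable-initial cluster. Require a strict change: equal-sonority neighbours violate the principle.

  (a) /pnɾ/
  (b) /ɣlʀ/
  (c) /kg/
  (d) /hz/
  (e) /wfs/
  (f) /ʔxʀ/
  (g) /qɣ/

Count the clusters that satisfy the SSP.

6

(a) 1-5-7 → obeys
(b) 4-6-7 → obeys
(c) 1-2 → obeys
(d) 3-4 → obeys
(e) 8-3-3 → violates
(f) 1-3-7 → obeys
(g) 1-4 → obeys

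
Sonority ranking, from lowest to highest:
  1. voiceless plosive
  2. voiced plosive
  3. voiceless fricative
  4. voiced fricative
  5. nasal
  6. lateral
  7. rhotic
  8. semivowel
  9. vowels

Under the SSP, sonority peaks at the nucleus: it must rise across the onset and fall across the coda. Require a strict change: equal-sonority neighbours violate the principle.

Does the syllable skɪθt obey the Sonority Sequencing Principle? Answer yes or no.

no

Onset: /s/ is a voiceless fricative (sonority 3), /k/ is a voiceless plosive (sonority 1); then the nucleus /ɪ/ (sonority 9).
Onset profile 3-1-9 — does not strictly rise throughout.
Coda: /θ/ is a voiceless fricative (sonority 3), /t/ is a voiceless plosive (sonority 1).
Coda profile 9-3-1 — falls from the nucleus.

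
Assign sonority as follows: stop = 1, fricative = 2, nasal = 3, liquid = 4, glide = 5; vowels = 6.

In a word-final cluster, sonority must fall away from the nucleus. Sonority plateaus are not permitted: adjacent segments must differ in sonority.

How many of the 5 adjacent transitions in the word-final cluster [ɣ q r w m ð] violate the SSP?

2

/ɣ/: fricative = 2.
/q/: stop = 1.
/r/: liquid = 4.
/w/: glide = 5.
/m/: nasal = 3.
/ð/: fricative = 2.
/ɣ/→/q/: 2→1 (falls) — ok.
/q/→/r/: 1→4 (does not fall) — violation.
/r/→/w/: 4→5 (does not fall) — violation.
/w/→/m/: 5→3 (falls) — ok.
/m/→/ð/: 3→2 (falls) — ok.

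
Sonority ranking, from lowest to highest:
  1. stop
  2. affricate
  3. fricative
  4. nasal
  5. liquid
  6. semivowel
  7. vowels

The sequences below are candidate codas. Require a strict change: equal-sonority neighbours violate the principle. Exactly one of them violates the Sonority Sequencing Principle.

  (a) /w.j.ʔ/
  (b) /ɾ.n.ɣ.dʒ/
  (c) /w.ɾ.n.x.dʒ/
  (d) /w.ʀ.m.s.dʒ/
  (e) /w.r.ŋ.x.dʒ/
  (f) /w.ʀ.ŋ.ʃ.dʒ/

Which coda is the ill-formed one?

(a) sonority 6-6-1: ill-formed.
(b) sonority 5-4-3-2: well-formed.
(c) sonority 6-5-4-3-2: well-formed.
(d) sonority 6-5-4-3-2: well-formed.
(e) sonority 6-5-4-3-2: well-formed.
(f) sonority 6-5-4-3-2: well-formed.

a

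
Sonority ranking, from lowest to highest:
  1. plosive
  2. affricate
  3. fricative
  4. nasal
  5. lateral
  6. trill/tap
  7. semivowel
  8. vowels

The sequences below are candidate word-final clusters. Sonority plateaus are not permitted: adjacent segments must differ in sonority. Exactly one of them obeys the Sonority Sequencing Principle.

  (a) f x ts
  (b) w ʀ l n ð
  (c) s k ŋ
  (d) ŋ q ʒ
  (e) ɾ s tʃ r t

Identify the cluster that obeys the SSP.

b

(a) f x ts: profile 3-3-2 — violates.
(b) w ʀ l n ð: profile 7-6-5-4-3 — obeys.
(c) s k ŋ: profile 3-1-4 — violates.
(d) ŋ q ʒ: profile 4-1-3 — violates.
(e) ɾ s tʃ r t: profile 6-3-2-6-1 — violates.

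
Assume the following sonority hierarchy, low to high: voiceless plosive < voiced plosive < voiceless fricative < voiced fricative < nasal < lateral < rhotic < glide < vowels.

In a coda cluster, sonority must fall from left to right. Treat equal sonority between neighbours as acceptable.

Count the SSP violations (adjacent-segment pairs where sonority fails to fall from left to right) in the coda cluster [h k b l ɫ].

2

/h/: voiceless fricative = 3.
/k/: voiceless plosive = 1.
/b/: voiced plosive = 2.
/l/: lateral = 6.
/ɫ/: lateral = 6.
/h/→/k/: 3→1 (falls) — ok.
/k/→/b/: 1→2 (does not fall) — violation.
/b/→/l/: 2→6 (does not fall) — violation.
/l/→/ɫ/: 6→6 (plateau, allowed) — ok.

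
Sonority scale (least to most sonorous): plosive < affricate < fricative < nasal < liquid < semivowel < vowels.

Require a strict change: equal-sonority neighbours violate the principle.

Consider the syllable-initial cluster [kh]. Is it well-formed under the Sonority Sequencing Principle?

yes

/k/: plosive = 1.
/h/: fricative = 3.
The profile 1-3 strictly rises, so the syllable-initial cluster satisfies the SSP.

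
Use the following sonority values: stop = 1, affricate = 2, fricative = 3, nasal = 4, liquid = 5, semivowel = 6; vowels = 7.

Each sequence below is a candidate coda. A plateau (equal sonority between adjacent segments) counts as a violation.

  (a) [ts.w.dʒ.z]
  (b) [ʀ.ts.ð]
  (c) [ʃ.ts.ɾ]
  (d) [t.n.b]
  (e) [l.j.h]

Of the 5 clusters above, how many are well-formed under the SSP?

(a) 2-6-2-3 → violates
(b) 5-2-3 → violates
(c) 3-2-5 → violates
(d) 1-4-1 → violates
(e) 5-6-3 → violates

0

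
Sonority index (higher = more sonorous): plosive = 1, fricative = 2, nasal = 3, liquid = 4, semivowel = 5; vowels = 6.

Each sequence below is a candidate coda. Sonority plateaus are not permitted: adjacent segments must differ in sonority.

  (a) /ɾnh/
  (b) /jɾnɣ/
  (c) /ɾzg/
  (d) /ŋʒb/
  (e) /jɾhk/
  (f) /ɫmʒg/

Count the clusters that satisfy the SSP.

6

(a) /ɾnh/: profile 4-3-2 — obeys.
(b) /jɾnɣ/: profile 5-4-3-2 — obeys.
(c) /ɾzg/: profile 4-2-1 — obeys.
(d) /ŋʒb/: profile 3-2-1 — obeys.
(e) /jɾhk/: profile 5-4-2-1 — obeys.
(f) /ɫmʒg/: profile 4-3-2-1 — obeys.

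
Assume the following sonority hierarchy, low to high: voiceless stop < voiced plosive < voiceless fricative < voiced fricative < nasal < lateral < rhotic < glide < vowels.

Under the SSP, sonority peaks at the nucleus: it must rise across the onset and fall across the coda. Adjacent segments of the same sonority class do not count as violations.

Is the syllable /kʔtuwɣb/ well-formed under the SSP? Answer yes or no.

yes

Onset: /k/ is a voiceless stop (sonority 1), /ʔ/ is a voiceless stop (sonority 1), /t/ is a voiceless stop (sonority 1); then the nucleus /u/ (sonority 9).
Onset profile 1-1-1-9 — rises to the nucleus.
Coda: /w/ is a glide (sonority 8), /ɣ/ is a voiced fricative (sonority 4), /b/ is a voiced plosive (sonority 2).
Coda profile 9-8-4-2 — falls from the nucleus.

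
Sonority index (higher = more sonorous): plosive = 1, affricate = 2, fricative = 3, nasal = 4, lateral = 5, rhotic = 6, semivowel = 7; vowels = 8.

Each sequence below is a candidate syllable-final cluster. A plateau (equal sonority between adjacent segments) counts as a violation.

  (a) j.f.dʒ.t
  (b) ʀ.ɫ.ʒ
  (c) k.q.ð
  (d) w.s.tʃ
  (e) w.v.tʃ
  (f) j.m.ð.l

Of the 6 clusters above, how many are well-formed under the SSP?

4

(a) sonority 7-3-2-1: well-formed.
(b) sonority 6-5-3: well-formed.
(c) sonority 1-1-3: ill-formed.
(d) sonority 7-3-2: well-formed.
(e) sonority 7-3-2: well-formed.
(f) sonority 7-4-3-5: ill-formed.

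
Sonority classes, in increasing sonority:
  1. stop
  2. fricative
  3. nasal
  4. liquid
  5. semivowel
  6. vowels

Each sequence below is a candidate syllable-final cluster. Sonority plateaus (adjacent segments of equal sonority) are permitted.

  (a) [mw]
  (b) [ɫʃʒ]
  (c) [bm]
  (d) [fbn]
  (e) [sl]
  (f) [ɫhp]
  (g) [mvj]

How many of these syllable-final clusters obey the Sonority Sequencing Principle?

2

(a) sonority 3-5: ill-formed.
(b) sonority 4-2-2: well-formed.
(c) sonority 1-3: ill-formed.
(d) sonority 2-1-3: ill-formed.
(e) sonority 2-4: ill-formed.
(f) sonority 4-2-1: well-formed.
(g) sonority 3-2-5: ill-formed.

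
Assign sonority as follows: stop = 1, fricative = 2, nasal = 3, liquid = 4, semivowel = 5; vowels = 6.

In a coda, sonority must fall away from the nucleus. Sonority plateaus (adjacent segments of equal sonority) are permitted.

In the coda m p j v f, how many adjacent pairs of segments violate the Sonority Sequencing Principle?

/m/ is a nasal (sonority 3).
/p/ is a stop (sonority 1).
/j/ is a semivowel (sonority 5).
/v/ is a fricative (sonority 2).
/f/ is a fricative (sonority 2).
/m/→/p/: 3→1 (falls) — ok.
/p/→/j/: 1→5 (does not fall) — violation.
/j/→/v/: 5→2 (falls) — ok.
/v/→/f/: 2→2 (plateau, allowed) — ok.

1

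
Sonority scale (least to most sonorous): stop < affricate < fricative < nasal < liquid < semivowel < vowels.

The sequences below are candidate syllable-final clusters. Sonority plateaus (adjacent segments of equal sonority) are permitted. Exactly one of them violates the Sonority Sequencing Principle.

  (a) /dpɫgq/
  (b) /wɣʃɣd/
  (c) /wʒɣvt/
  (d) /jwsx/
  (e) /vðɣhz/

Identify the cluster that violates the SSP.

(a) sonority 1-1-5-1-1: ill-formed.
(b) sonority 6-3-3-3-1: well-formed.
(c) sonority 6-3-3-3-1: well-formed.
(d) sonority 6-6-3-3: well-formed.
(e) sonority 3-3-3-3-3: well-formed.

a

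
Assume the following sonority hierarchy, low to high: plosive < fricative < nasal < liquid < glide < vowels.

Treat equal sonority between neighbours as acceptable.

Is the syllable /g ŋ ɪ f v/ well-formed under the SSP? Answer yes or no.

Onset: /g/ is a plosive (sonority 1), /ŋ/ is a nasal (sonority 3); then the nucleus /ɪ/ (sonority 6).
Onset profile 1-3-6 — rises to the nucleus.
Coda: /f/ is a fricative (sonority 2), /v/ is a fricative (sonority 2).
Coda profile 6-2-2 — falls from the nucleus.

yes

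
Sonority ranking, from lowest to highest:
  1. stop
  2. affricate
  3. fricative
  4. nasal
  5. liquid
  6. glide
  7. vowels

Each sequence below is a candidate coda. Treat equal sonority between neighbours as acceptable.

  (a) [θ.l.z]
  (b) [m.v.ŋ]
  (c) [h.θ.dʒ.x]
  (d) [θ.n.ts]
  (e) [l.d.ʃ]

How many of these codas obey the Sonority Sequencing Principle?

0

(a) 3-5-3 → violates
(b) 4-3-4 → violates
(c) 3-3-2-3 → violates
(d) 3-4-2 → violates
(e) 5-1-3 → violates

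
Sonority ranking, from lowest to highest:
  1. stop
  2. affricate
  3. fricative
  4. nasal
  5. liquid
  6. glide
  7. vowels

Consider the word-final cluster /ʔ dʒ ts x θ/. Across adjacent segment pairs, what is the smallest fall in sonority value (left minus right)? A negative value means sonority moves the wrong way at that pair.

-1

/ʔ/ is a stop (sonority 1).
/dʒ/ is an affricate (sonority 2).
/ts/ is an affricate (sonority 2).
/x/ is a fricative (sonority 3).
/θ/ is a fricative (sonority 3).
/ʔ/→/dʒ/: change -1.
/dʒ/→/ts/: change +0.
/ts/→/x/: change -1.
/x/→/θ/: change +0.
Minimum = -1.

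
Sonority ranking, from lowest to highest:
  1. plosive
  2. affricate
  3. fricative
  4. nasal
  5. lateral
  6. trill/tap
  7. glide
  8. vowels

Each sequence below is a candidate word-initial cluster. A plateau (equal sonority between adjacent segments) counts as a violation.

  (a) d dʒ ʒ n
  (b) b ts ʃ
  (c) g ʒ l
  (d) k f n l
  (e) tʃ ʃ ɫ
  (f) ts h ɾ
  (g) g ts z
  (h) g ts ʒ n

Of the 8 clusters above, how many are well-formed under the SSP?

(a) 1-2-3-4 → obeys
(b) 1-2-3 → obeys
(c) 1-3-5 → obeys
(d) 1-3-4-5 → obeys
(e) 2-3-5 → obeys
(f) 2-3-6 → obeys
(g) 1-2-3 → obeys
(h) 1-2-3-4 → obeys

8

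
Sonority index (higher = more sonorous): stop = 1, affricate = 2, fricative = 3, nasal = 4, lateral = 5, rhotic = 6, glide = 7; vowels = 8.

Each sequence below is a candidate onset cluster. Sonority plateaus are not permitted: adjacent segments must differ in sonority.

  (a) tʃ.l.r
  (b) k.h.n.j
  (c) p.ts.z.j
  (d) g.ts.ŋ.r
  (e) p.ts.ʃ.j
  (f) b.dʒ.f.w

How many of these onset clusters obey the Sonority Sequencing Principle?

6

(a) 2-5-6 → obeys
(b) 1-3-4-7 → obeys
(c) 1-2-3-7 → obeys
(d) 1-2-4-6 → obeys
(e) 1-2-3-7 → obeys
(f) 1-2-3-7 → obeys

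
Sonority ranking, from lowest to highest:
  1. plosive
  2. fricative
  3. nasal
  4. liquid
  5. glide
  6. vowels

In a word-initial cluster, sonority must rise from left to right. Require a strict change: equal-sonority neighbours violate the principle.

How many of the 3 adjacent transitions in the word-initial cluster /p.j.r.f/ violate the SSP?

2

/p/: plosive = 1.
/j/: glide = 5.
/r/: liquid = 4.
/f/: fricative = 2.
/p/→/j/: 1→5 (rises) — ok.
/j/→/r/: 5→4 (does not rise) — violation.
/r/→/f/: 4→2 (does not rise) — violation.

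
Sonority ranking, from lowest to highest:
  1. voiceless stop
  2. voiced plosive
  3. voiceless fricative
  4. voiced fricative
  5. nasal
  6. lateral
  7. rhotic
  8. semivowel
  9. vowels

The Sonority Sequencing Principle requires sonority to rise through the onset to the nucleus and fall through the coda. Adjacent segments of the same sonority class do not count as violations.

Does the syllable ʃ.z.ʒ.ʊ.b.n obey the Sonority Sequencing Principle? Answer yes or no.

no

Onset: /ʃ/ is a voiceless fricative (sonority 3), /z/ is a voiced fricative (sonority 4), /ʒ/ is a voiced fricative (sonority 4); then the nucleus /ʊ/ (sonority 9).
Onset profile 3-4-4-9 — rises to the nucleus.
Coda: /b/ is a voiced plosive (sonority 2), /n/ is a nasal (sonority 5).
Coda profile 9-2-5 — does not fall throughout.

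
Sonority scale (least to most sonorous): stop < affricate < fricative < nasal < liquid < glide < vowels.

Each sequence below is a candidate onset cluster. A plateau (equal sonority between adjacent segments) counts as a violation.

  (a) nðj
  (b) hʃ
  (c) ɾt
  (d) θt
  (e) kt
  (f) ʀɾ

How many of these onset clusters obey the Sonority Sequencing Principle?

0

(a) sonority 4-3-6: ill-formed.
(b) sonority 3-3: ill-formed.
(c) sonority 5-1: ill-formed.
(d) sonority 3-1: ill-formed.
(e) sonority 1-1: ill-formed.
(f) sonority 5-5: ill-formed.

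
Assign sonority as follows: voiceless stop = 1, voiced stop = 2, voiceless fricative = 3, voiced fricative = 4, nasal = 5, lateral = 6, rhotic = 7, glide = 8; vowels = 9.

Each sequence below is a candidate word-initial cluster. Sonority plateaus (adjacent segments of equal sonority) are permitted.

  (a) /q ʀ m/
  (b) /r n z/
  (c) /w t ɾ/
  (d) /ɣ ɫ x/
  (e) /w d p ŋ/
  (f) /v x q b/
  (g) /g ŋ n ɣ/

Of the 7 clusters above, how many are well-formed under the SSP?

0

(a) /q ʀ m/: profile 1-7-5 — violates.
(b) /r n z/: profile 7-5-4 — violates.
(c) /w t ɾ/: profile 8-1-7 — violates.
(d) /ɣ ɫ x/: profile 4-6-3 — violates.
(e) /w d p ŋ/: profile 8-2-1-5 — violates.
(f) /v x q b/: profile 4-3-1-2 — violates.
(g) /g ŋ n ɣ/: profile 2-5-5-4 — violates.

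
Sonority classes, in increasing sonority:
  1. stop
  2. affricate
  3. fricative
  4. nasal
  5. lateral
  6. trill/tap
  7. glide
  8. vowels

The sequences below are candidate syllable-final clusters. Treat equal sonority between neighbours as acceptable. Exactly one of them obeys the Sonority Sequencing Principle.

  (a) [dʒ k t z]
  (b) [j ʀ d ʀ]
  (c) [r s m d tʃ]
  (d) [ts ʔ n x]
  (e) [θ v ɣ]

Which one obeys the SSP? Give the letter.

e

(a) [dʒ k t z]: profile 2-1-1-3 — violates.
(b) [j ʀ d ʀ]: profile 7-6-1-6 — violates.
(c) [r s m d tʃ]: profile 6-3-4-1-2 — violates.
(d) [ts ʔ n x]: profile 2-1-4-3 — violates.
(e) [θ v ɣ]: profile 3-3-3 — obeys.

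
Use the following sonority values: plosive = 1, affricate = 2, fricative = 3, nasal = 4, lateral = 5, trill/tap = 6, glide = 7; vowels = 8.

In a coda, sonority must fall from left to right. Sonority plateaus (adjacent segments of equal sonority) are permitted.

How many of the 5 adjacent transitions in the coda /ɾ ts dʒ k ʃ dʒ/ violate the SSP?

/ɾ/: trill/tap = 6.
/ts/: affricate = 2.
/dʒ/: affricate = 2.
/k/: plosive = 1.
/ʃ/: fricative = 3.
/dʒ/: affricate = 2.
/ɾ/→/ts/: 6→2 (falls) — ok.
/ts/→/dʒ/: 2→2 (plateau, allowed) — ok.
/dʒ/→/k/: 2→1 (falls) — ok.
/k/→/ʃ/: 1→3 (does not fall) — violation.
/ʃ/→/dʒ/: 3→2 (falls) — ok.

1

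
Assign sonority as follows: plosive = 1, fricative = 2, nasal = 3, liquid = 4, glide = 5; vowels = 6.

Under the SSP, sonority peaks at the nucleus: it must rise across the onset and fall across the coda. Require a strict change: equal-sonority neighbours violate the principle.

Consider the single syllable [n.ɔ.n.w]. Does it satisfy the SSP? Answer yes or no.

Onset: /n/ is a nasal (sonority 3); then the nucleus /ɔ/ (sonority 6).
Onset profile 3-6 — rises to the nucleus.
Coda: /n/ is a nasal (sonority 3), /w/ is a glide (sonority 5).
Coda profile 6-3-5 — does not strictly fall throughout.

no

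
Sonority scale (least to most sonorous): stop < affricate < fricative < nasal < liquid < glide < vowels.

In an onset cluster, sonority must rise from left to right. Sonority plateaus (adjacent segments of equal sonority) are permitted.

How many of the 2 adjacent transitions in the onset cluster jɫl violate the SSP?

/j/ is a glide (sonority 6).
/ɫ/ is a liquid (sonority 5).
/l/ is a liquid (sonority 5).
/j/→/ɫ/: 6→5 (does not rise) — violation.
/ɫ/→/l/: 5→5 (plateau, allowed) — ok.

1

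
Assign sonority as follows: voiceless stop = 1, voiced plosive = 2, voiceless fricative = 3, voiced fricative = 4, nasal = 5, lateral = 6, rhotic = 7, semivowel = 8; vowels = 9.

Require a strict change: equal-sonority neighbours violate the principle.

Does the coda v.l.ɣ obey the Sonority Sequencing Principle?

no

/v/ — voiced fricative, sonority 4.
/l/ — lateral, sonority 6.
/ɣ/ — voiced fricative, sonority 4.
The profile is 4-6-4. Between /v/ (4) and /l/ (6) sonority does not fall, so the cluster violates the SSP.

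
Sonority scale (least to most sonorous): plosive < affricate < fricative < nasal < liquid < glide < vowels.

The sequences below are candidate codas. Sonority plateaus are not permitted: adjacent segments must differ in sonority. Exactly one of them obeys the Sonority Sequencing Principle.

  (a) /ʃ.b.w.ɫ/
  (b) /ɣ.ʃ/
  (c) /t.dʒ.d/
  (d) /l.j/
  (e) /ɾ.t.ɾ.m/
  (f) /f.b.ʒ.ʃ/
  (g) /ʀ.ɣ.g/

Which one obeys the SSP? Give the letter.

(a) sonority 3-1-6-5: ill-formed.
(b) sonority 3-3: ill-formed.
(c) sonority 1-2-1: ill-formed.
(d) sonority 5-6: ill-formed.
(e) sonority 5-1-5-4: ill-formed.
(f) sonority 3-1-3-3: ill-formed.
(g) sonority 5-3-1: well-formed.

g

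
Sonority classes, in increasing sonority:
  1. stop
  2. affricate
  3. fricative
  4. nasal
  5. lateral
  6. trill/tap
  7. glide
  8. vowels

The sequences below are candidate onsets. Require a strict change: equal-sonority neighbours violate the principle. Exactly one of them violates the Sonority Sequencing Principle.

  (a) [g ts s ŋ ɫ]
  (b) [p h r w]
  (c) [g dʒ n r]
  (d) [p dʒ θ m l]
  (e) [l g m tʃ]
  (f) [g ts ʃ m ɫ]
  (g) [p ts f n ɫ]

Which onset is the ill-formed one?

(a) sonority 1-2-3-4-5: well-formed.
(b) sonority 1-3-6-7: well-formed.
(c) sonority 1-2-4-6: well-formed.
(d) sonority 1-2-3-4-5: well-formed.
(e) sonority 5-1-4-2: ill-formed.
(f) sonority 1-2-3-4-5: well-formed.
(g) sonority 1-2-3-4-5: well-formed.

e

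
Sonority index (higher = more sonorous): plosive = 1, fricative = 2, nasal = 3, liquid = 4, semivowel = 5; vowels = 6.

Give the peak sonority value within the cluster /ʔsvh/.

/ʔ/ is a plosive (sonority 1).
/s/ is a fricative (sonority 2).
/v/ is a fricative (sonority 2).
/h/ is a fricative (sonority 2).
The maximum is 2.

2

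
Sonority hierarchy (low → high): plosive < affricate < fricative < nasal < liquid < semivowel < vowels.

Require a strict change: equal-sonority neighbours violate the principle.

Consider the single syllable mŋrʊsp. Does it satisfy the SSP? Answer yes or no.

no

Onset: /m/ is a nasal (sonority 4), /ŋ/ is a nasal (sonority 4), /r/ is a liquid (sonority 5); then the nucleus /ʊ/ (sonority 7).
Onset profile 4-4-5-7 — does not strictly rise throughout.
Coda: /s/ is a fricative (sonority 3), /p/ is a plosive (sonority 1).
Coda profile 7-3-1 — falls from the nucleus.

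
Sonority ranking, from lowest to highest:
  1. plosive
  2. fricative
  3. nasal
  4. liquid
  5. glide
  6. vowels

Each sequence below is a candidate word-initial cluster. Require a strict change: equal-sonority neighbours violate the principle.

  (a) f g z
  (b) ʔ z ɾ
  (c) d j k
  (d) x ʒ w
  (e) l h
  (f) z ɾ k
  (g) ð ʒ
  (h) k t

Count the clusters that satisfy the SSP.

1

(a) sonority 2-1-2: ill-formed.
(b) sonority 1-2-4: well-formed.
(c) sonority 1-5-1: ill-formed.
(d) sonority 2-2-5: ill-formed.
(e) sonority 4-2: ill-formed.
(f) sonority 2-4-1: ill-formed.
(g) sonority 2-2: ill-formed.
(h) sonority 1-1: ill-formed.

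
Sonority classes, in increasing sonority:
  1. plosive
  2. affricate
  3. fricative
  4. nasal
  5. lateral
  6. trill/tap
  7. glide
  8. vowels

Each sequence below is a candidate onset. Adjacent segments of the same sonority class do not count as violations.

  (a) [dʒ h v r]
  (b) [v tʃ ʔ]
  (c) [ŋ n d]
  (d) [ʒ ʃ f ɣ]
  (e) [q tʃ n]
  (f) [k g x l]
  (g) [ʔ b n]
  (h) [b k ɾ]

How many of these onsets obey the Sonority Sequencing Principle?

(a) sonority 2-3-3-6: well-formed.
(b) sonority 3-2-1: ill-formed.
(c) sonority 4-4-1: ill-formed.
(d) sonority 3-3-3-3: well-formed.
(e) sonority 1-2-4: well-formed.
(f) sonority 1-1-3-5: well-formed.
(g) sonority 1-1-4: well-formed.
(h) sonority 1-1-6: well-formed.

6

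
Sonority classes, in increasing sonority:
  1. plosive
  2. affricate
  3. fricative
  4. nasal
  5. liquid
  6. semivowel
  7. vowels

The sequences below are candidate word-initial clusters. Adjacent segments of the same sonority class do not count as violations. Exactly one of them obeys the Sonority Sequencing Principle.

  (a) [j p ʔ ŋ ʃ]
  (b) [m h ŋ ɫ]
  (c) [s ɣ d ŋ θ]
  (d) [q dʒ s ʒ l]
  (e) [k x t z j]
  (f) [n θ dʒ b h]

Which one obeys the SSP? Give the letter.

(a) [j p ʔ ŋ ʃ]: profile 6-1-1-4-3 — violates.
(b) [m h ŋ ɫ]: profile 4-3-4-5 — violates.
(c) [s ɣ d ŋ θ]: profile 3-3-1-4-3 — violates.
(d) [q dʒ s ʒ l]: profile 1-2-3-3-5 — obeys.
(e) [k x t z j]: profile 1-3-1-3-6 — violates.
(f) [n θ dʒ b h]: profile 4-3-2-1-3 — violates.

d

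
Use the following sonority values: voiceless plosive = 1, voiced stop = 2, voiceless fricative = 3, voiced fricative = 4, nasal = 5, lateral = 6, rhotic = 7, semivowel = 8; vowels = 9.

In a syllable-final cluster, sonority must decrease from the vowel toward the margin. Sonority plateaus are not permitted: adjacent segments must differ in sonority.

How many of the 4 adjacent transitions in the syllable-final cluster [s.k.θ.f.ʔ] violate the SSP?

/s/ is a voiceless fricative (sonority 3).
/k/ is a voiceless plosive (sonority 1).
/θ/ is a voiceless fricative (sonority 3).
/f/ is a voiceless fricative (sonority 3).
/ʔ/ is a voiceless plosive (sonority 1).
/s/→/k/: 3→1 (falls) — ok.
/k/→/θ/: 1→3 (does not fall) — violation.
/θ/→/f/: 3→3 (plateau) — violation.
/f/→/ʔ/: 3→1 (falls) — ok.

2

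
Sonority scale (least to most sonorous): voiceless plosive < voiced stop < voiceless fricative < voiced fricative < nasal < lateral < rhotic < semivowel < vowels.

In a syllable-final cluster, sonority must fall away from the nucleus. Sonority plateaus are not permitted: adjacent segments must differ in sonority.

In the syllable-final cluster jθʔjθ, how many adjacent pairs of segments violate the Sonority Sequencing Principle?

/j/ is a semivowel (sonority 8).
/θ/ is a voiceless fricative (sonority 3).
/ʔ/ is a voiceless plosive (sonority 1).
/j/ is a semivowel (sonority 8).
/θ/ is a voiceless fricative (sonority 3).
/j/→/θ/: 8→3 (falls) — ok.
/θ/→/ʔ/: 3→1 (falls) — ok.
/ʔ/→/j/: 1→8 (does not fall) — violation.
/j/→/θ/: 8→3 (falls) — ok.

1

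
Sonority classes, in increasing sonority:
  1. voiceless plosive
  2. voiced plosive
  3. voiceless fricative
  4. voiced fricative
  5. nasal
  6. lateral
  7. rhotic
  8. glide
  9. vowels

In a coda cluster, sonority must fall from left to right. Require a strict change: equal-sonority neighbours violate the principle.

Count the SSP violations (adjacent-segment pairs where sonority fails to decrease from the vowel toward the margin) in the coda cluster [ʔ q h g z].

/ʔ/: voiceless plosive = 1.
/q/: voiceless plosive = 1.
/h/: voiceless fricative = 3.
/g/: voiced plosive = 2.
/z/: voiced fricative = 4.
/ʔ/→/q/: 1→1 (plateau) — violation.
/q/→/h/: 1→3 (does not fall) — violation.
/h/→/g/: 3→2 (falls) — ok.
/g/→/z/: 2→4 (does not fall) — violation.

3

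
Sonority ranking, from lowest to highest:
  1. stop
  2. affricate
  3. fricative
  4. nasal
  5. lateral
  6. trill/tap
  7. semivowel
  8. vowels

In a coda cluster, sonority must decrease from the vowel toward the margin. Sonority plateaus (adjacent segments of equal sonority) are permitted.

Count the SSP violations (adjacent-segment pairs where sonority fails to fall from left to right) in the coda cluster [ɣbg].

0

/ɣ/: fricative = 3.
/b/: stop = 1.
/g/: stop = 1.
/ɣ/→/b/: 3→1 (falls) — ok.
/b/→/g/: 1→1 (plateau, allowed) — ok.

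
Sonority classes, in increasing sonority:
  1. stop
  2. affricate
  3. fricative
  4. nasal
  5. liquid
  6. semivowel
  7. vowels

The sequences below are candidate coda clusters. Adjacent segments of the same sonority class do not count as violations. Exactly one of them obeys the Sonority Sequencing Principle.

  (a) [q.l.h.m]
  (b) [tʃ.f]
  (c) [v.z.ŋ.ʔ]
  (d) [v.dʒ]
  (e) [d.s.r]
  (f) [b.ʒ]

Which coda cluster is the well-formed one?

d

(a) [q.l.h.m]: profile 1-5-3-4 — violates.
(b) [tʃ.f]: profile 2-3 — violates.
(c) [v.z.ŋ.ʔ]: profile 3-3-4-1 — violates.
(d) [v.dʒ]: profile 3-2 — obeys.
(e) [d.s.r]: profile 1-3-5 — violates.
(f) [b.ʒ]: profile 1-3 — violates.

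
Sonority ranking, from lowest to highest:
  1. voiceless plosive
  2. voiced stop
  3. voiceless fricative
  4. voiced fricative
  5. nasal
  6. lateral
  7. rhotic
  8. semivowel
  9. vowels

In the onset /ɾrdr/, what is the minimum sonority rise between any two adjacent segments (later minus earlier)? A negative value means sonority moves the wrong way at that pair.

/ɾ/: rhotic = 7.
/r/: rhotic = 7.
/d/: voiced stop = 2.
/r/: rhotic = 7.
/ɾ/→/r/: change +0.
/r/→/d/: change -5.
/d/→/r/: change +5.
Minimum = -5.

-5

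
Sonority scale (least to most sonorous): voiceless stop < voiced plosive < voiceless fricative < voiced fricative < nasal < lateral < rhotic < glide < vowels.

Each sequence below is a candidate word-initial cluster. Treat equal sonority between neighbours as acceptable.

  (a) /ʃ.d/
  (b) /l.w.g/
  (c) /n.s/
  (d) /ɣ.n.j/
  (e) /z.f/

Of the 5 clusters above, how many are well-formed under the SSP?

1

(a) sonority 3-2: ill-formed.
(b) sonority 6-8-2: ill-formed.
(c) sonority 5-3: ill-formed.
(d) sonority 4-5-8: well-formed.
(e) sonority 4-3: ill-formed.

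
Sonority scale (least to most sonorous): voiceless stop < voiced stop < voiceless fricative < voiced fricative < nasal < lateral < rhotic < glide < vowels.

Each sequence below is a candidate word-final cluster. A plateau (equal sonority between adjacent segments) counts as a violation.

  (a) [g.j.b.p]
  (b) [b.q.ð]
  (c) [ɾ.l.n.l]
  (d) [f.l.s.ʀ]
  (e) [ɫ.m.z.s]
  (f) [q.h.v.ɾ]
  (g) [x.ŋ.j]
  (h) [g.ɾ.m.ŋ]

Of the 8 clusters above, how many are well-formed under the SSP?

1

(a) [g.j.b.p]: profile 2-8-2-1 — violates.
(b) [b.q.ð]: profile 2-1-4 — violates.
(c) [ɾ.l.n.l]: profile 7-6-5-6 — violates.
(d) [f.l.s.ʀ]: profile 3-6-3-7 — violates.
(e) [ɫ.m.z.s]: profile 6-5-4-3 — obeys.
(f) [q.h.v.ɾ]: profile 1-3-4-7 — violates.
(g) [x.ŋ.j]: profile 3-5-8 — violates.
(h) [g.ɾ.m.ŋ]: profile 2-7-5-5 — violates.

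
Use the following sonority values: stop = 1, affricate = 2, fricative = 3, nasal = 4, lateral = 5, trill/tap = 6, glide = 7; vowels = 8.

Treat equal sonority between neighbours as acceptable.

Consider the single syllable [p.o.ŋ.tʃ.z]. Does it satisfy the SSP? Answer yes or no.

Onset: /p/ is a stop (sonority 1); then the nucleus /o/ (sonority 8).
Onset profile 1-8 — rises to the nucleus.
Coda: /ŋ/ is a nasal (sonority 4), /tʃ/ is an affricate (sonority 2), /z/ is a fricative (sonority 3).
Coda profile 8-4-2-3 — does not fall throughout.

no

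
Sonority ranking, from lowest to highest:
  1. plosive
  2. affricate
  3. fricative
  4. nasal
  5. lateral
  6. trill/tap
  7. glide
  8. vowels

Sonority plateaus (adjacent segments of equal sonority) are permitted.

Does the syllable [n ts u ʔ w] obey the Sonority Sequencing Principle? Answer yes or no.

no

Onset: /n/ is a nasal (sonority 4), /ts/ is an affricate (sonority 2); then the nucleus /u/ (sonority 8).
Onset profile 4-2-8 — does not rise throughout.
Coda: /ʔ/ is a plosive (sonority 1), /w/ is a glide (sonority 7).
Coda profile 8-1-7 — does not fall throughout.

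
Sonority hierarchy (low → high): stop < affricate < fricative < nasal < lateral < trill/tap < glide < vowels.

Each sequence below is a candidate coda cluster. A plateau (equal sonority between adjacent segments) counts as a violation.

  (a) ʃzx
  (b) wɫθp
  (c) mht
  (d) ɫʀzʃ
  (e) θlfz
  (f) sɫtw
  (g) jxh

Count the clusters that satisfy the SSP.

(a) 3-3-3 → violates
(b) 7-5-3-1 → obeys
(c) 4-3-1 → obeys
(d) 5-6-3-3 → violates
(e) 3-5-3-3 → violates
(f) 3-5-1-7 → violates
(g) 7-3-3 → violates

2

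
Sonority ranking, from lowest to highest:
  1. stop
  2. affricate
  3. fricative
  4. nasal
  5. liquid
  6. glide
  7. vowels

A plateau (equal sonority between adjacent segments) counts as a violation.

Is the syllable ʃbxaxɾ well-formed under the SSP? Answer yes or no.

Onset: /ʃ/ is a fricative (sonority 3), /b/ is a stop (sonority 1), /x/ is a fricative (sonority 3); then the nucleus /a/ (sonority 7).
Onset profile 3-1-3-7 — does not strictly rise throughout.
Coda: /x/ is a fricative (sonority 3), /ɾ/ is a liquid (sonority 5).
Coda profile 7-3-5 — does not strictly fall throughout.

no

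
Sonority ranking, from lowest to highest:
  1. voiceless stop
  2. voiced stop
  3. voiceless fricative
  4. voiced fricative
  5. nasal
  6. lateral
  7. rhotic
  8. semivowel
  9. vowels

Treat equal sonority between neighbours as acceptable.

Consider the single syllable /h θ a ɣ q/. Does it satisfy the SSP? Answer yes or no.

Onset: /h/ is a voiceless fricative (sonority 3), /θ/ is a voiceless fricative (sonority 3); then the nucleus /a/ (sonority 9).
Onset profile 3-3-9 — rises to the nucleus.
Coda: /ɣ/ is a voiced fricative (sonority 4), /q/ is a voiceless stop (sonority 1).
Coda profile 9-4-1 — falls from the nucleus.

yes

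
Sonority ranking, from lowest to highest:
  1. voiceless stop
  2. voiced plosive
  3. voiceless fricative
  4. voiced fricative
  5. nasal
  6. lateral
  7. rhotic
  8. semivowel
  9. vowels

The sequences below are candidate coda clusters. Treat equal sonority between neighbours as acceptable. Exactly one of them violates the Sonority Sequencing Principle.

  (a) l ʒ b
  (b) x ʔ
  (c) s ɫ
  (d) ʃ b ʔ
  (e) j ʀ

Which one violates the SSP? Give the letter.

(a) 6-4-2 → obeys
(b) 3-1 → obeys
(c) 3-6 → violates
(d) 3-2-1 → obeys
(e) 8-7 → obeys

c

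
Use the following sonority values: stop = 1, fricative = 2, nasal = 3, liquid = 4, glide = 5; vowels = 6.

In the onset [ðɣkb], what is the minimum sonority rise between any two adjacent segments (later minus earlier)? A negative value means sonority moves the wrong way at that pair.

/ð/ is a fricative (sonority 2).
/ɣ/ is a fricative (sonority 2).
/k/ is a stop (sonority 1).
/b/ is a stop (sonority 1).
/ð/→/ɣ/: change +0.
/ɣ/→/k/: change -1.
/k/→/b/: change +0.
Minimum = -1.

-1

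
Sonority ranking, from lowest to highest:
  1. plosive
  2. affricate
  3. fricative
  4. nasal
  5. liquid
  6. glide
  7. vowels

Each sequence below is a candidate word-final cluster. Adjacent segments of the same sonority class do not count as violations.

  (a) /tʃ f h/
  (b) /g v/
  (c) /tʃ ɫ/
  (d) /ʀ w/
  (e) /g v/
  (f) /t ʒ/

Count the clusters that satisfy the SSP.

(a) sonority 2-3-3: ill-formed.
(b) sonority 1-3: ill-formed.
(c) sonority 2-5: ill-formed.
(d) sonority 5-6: ill-formed.
(e) sonority 1-3: ill-formed.
(f) sonority 1-3: ill-formed.

0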